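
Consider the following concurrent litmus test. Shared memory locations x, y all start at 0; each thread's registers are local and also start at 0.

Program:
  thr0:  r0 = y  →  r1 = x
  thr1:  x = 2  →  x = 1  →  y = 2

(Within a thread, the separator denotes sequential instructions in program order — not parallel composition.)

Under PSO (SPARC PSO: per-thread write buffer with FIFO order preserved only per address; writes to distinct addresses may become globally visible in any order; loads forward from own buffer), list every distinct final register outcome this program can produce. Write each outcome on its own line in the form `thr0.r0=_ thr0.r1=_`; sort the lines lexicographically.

thr0.r0=0 thr0.r1=0
thr0.r0=0 thr0.r1=1
thr0.r0=0 thr0.r1=2
thr0.r0=2 thr0.r1=0
thr0.r0=2 thr0.r1=1
thr0.r0=2 thr0.r1=2

outcome vector order: (thr0.r0,thr0.r1)
|PSO outcomes| = 6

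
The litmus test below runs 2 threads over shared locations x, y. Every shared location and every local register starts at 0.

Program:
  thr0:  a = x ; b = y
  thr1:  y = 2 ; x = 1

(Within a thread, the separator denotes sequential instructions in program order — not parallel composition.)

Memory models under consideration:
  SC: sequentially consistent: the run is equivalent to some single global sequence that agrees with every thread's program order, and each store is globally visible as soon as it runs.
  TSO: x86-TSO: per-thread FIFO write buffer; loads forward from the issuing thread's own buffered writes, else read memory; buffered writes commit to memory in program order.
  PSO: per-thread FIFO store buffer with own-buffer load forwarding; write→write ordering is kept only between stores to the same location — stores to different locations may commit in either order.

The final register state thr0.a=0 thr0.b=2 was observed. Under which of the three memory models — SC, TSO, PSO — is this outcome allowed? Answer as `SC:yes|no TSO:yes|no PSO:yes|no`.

outcome vector order: (thr0.a,thr0.b)
[SC] allowed = {0/0; 0/2; 1/2}
[TSO] allowed = {0/0; 0/2; 1/2}
[PSO] allowed = {0/0; 0/2; 1/0; 1/2}
target 0/2 ∈ {SC,TSO,PSO}

SC:yes TSO:yes PSO:yes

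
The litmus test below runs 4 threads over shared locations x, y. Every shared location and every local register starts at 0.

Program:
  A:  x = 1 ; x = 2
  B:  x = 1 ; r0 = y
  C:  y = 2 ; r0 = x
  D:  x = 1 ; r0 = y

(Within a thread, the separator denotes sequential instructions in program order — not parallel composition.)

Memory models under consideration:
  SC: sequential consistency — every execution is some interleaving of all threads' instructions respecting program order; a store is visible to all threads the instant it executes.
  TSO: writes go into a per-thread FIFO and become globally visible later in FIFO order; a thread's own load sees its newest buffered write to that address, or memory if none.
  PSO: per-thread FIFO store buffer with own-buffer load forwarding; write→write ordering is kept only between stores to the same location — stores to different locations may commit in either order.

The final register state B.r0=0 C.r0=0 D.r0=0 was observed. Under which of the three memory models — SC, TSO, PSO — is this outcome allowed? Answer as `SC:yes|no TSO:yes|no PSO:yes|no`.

SC:no TSO:yes PSO:yes

outcome vector order: (B.r0,C.r0,D.r0)
SC (9): (0,1,0), (0,1,2), (0,2,0), (0,2,2), (2,0,2), (2,1,0), (2,1,2), (2,2,0), (2,2,2)
TSO (12): (0,0,0), (0,0,2), (0,1,0), (0,1,2), (0,2,0), (0,2,2), (2,0,0), (2,0,2), (2,1,0), (2,1,2), (2,2,0), (2,2,2)
PSO (12): (0,0,0), (0,0,2), (0,1,0), (0,1,2), (0,2,0), (0,2,2), (2,0,0), (2,0,2), (2,1,0), (2,1,2), (2,2,0), (2,2,2)
target (0,0,0) ∈ {TSO,PSO}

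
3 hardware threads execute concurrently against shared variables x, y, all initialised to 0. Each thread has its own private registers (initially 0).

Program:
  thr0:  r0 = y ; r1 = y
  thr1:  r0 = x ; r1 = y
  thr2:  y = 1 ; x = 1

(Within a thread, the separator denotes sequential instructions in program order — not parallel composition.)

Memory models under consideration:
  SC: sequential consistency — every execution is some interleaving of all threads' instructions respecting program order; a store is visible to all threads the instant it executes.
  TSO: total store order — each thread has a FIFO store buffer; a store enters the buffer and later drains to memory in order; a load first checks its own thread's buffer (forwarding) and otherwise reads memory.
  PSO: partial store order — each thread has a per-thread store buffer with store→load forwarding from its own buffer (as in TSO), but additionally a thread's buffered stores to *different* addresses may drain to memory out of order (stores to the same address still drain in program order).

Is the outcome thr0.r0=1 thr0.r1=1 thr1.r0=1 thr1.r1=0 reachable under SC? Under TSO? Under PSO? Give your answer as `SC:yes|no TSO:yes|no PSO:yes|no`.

outcome vector order: (thr0.r0,thr0.r1,thr1.r0,thr1.r1)
under SC → (0,0,0,0), (0,0,0,1), (0,0,1,1), (0,1,0,0), (0,1,0,1), (0,1,1,1), (1,1,0,0), (1,1,0,1), (1,1,1,1)
under TSO → (0,0,0,0), (0,0,0,1), (0,0,1,1), (0,1,0,0), (0,1,0,1), (0,1,1,1), (1,1,0,0), (1,1,0,1), (1,1,1,1)
under PSO → (0,0,0,0), (0,0,0,1), (0,0,1,0), (0,0,1,1), (0,1,0,0), (0,1,0,1), (0,1,1,0), (0,1,1,1), (1,1,0,0), (1,1,0,1), (1,1,1,0), (1,1,1,1)
target (1,1,1,0) ∈ {PSO}

SC:no TSO:no PSO:yes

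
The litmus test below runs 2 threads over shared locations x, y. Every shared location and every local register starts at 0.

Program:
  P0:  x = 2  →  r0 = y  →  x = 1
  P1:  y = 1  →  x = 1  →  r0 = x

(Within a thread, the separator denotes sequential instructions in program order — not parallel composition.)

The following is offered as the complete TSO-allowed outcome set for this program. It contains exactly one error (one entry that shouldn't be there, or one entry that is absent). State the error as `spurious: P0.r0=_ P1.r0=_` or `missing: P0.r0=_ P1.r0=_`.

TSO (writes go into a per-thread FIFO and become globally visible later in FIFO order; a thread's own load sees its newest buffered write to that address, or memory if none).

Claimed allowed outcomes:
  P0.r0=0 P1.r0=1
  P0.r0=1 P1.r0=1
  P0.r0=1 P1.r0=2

outcome vector order: (P0.r0,P1.r0)
TSO: 4 outcomes — {<0 1> <0 2> <1 1> <1 2>}
TSO∖claimed = {<0 2>}

missing: P0.r0=0 P1.r0=2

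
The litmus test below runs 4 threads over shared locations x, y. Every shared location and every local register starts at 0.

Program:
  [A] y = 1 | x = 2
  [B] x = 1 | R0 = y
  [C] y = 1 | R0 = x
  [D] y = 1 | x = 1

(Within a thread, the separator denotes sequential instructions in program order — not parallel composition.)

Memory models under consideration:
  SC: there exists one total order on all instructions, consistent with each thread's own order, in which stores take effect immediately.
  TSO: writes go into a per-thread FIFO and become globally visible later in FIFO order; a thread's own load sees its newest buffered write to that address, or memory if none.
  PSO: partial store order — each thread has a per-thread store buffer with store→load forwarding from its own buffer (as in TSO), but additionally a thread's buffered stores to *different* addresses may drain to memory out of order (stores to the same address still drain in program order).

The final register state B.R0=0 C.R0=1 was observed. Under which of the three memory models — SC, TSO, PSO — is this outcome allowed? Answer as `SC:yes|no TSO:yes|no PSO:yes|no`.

SC:yes TSO:yes PSO:yes

outcome vector order: (B.R0,C.R0)
under SC → 0/1; 0/2; 1/0; 1/1; 1/2
under TSO → 0/0; 0/1; 0/2; 1/0; 1/1; 1/2
under PSO → 0/0; 0/1; 0/2; 1/0; 1/1; 1/2
target 0/1 ∈ {SC,TSO,PSO}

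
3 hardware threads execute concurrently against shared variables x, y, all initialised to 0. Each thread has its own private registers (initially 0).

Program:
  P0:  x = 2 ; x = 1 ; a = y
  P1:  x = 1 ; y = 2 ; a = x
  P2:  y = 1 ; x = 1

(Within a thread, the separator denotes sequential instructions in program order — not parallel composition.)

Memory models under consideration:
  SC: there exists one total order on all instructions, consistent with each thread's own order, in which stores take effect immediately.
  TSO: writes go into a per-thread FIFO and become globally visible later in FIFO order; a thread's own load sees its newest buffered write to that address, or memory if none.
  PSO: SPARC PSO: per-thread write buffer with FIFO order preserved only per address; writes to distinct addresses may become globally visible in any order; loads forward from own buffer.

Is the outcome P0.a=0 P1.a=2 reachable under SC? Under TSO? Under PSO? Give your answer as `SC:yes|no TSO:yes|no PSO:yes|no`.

outcome vector order: (P0.a,P1.a)
under SC → (0,1) (1,1) (1,2) (2,1) (2,2)
under TSO → (0,1) (0,2) (1,1) (1,2) (2,1) (2,2)
under PSO → (0,1) (0,2) (1,1) (1,2) (2,1) (2,2)
target (0,2) ∈ {TSO,PSO}

SC:no TSO:yes PSO:yes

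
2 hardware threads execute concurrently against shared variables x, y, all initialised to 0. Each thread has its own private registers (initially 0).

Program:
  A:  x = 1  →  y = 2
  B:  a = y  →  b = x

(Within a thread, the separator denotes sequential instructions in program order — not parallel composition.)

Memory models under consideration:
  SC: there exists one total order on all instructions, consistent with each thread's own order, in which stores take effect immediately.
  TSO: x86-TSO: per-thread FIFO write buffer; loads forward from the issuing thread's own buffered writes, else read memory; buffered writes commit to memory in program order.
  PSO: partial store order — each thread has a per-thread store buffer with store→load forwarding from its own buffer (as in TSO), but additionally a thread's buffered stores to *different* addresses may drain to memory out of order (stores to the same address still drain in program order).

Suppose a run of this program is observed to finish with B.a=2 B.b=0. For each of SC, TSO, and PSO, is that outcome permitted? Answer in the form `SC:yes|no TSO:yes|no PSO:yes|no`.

outcome vector order: (B.a,B.b)
[SC] allowed = {<0 0>, <0 1>, <2 1>}
[TSO] allowed = {<0 0>, <0 1>, <2 1>}
[PSO] allowed = {<0 0>, <0 1>, <2 0>, <2 1>}
target <2 0> ∈ {PSO}

SC:no TSO:no PSO:yes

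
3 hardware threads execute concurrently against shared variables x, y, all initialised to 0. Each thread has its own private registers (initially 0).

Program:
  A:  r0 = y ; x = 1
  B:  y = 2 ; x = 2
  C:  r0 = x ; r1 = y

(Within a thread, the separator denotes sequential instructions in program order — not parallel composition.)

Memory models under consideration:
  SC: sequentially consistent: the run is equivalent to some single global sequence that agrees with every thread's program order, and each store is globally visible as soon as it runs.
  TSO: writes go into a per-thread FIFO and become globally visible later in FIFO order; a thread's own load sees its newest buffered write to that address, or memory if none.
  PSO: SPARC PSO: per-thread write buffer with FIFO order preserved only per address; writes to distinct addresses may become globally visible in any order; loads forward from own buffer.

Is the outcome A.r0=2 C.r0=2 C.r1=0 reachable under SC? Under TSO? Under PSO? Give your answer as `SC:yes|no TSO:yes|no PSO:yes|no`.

outcome vector order: (A.r0,C.r0,C.r1)
under SC → <0 0 0>, <0 0 2>, <0 1 0>, <0 1 2>, <0 2 2>, <2 0 0>, <2 0 2>, <2 1 2>, <2 2 2>
under TSO → <0 0 0>, <0 0 2>, <0 1 0>, <0 1 2>, <0 2 2>, <2 0 0>, <2 0 2>, <2 1 2>, <2 2 2>
under PSO → <0 0 0>, <0 0 2>, <0 1 0>, <0 1 2>, <0 2 0>, <0 2 2>, <2 0 0>, <2 0 2>, <2 1 2>, <2 2 0>, <2 2 2>
target <2 2 0> ∈ {PSO}

SC:no TSO:no PSO:yes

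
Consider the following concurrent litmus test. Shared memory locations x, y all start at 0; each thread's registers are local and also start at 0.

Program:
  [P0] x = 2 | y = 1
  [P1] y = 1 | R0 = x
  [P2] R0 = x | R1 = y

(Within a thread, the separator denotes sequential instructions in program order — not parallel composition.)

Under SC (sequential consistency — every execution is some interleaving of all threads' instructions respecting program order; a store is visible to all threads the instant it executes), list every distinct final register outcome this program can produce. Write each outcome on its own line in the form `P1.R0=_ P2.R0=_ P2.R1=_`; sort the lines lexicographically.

outcome vector order: (P1.R0,P2.R0,P2.R1)
|SC outcomes| = 7

P1.R0=0 P2.R0=0 P2.R1=0
P1.R0=0 P2.R0=0 P2.R1=1
P1.R0=0 P2.R0=2 P2.R1=1
P1.R0=2 P2.R0=0 P2.R1=0
P1.R0=2 P2.R0=0 P2.R1=1
P1.R0=2 P2.R0=2 P2.R1=0
P1.R0=2 P2.R0=2 P2.R1=1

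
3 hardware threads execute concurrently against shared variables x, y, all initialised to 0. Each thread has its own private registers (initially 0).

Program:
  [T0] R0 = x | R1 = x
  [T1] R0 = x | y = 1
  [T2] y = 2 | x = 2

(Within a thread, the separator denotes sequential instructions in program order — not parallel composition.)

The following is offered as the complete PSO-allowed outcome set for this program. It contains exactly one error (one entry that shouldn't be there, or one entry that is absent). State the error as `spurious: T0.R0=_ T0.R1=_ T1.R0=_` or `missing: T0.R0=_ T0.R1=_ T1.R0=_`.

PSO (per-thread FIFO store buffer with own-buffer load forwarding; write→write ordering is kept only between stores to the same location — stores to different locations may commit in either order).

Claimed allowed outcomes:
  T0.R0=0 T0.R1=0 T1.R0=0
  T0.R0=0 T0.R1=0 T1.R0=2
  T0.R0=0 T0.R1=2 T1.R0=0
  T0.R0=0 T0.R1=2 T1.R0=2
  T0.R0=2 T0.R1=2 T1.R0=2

outcome vector order: (T0.R0,T0.R1,T1.R0)
[PSO] allowed = {000; 002; 020; 022; 220; 222}
PSO∖claimed = {220}

missing: T0.R0=2 T0.R1=2 T1.R0=0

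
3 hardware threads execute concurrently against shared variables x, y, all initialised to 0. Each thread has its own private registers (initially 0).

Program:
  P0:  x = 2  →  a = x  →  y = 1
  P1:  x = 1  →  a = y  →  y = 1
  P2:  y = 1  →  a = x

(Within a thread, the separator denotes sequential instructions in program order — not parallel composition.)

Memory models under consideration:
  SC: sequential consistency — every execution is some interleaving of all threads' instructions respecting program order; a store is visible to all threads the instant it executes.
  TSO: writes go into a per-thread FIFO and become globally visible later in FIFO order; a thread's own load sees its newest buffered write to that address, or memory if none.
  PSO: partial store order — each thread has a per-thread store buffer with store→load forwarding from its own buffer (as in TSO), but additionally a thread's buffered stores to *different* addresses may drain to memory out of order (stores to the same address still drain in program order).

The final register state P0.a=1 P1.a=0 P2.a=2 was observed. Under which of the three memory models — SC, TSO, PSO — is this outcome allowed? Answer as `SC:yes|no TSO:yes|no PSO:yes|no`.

SC:no TSO:yes PSO:yes

outcome vector order: (P0.a,P1.a,P2.a)
[SC] allowed = {101, 110, 111, 112, 201, 202, 210, 211, 212}
[TSO] allowed = {100, 101, 102, 110, 111, 112, 200, 201, 202, 210, 211, 212}
[PSO] allowed = {100, 101, 102, 110, 111, 112, 200, 201, 202, 210, 211, 212}
target 102 ∈ {TSO,PSO}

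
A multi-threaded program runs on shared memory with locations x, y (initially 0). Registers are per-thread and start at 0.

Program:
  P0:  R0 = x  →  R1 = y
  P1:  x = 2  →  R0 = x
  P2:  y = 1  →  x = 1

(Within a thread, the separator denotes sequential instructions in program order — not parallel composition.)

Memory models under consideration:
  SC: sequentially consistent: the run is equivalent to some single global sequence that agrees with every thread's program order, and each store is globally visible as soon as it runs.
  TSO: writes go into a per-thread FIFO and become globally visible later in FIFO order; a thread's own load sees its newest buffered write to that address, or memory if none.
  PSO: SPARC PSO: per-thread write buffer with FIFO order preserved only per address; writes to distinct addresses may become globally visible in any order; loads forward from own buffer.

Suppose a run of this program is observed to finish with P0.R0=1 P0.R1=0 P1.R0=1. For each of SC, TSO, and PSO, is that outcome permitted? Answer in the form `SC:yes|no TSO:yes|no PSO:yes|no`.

outcome vector order: (P0.R0,P0.R1,P1.R0)
SC (10): <0 0 1>; <0 0 2>; <0 1 1>; <0 1 2>; <1 1 1>; <1 1 2>; <2 0 1>; <2 0 2>; <2 1 1>; <2 1 2>
TSO (10): <0 0 1>; <0 0 2>; <0 1 1>; <0 1 2>; <1 1 1>; <1 1 2>; <2 0 1>; <2 0 2>; <2 1 1>; <2 1 2>
PSO (12): <0 0 1>; <0 0 2>; <0 1 1>; <0 1 2>; <1 0 1>; <1 0 2>; <1 1 1>; <1 1 2>; <2 0 1>; <2 0 2>; <2 1 1>; <2 1 2>
target <1 0 1> ∈ {PSO}

SC:no TSO:no PSO:yes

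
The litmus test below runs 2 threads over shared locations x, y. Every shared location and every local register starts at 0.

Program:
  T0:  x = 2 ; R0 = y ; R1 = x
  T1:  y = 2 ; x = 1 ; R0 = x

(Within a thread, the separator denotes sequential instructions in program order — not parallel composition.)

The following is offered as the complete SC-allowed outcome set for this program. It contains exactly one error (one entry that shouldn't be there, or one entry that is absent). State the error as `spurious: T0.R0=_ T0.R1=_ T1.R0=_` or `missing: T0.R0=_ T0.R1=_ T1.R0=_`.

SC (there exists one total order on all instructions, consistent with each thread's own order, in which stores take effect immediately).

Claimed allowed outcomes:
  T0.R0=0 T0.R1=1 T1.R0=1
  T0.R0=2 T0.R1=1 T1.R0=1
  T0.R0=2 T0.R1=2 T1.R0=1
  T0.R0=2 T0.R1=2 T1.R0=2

outcome vector order: (T0.R0,T0.R1,T1.R0)
under SC → (0,1,1); (0,2,1); (2,1,1); (2,2,1); (2,2,2)
SC∖claimed = {(0,2,1)}

missing: T0.R0=0 T0.R1=2 T1.R0=1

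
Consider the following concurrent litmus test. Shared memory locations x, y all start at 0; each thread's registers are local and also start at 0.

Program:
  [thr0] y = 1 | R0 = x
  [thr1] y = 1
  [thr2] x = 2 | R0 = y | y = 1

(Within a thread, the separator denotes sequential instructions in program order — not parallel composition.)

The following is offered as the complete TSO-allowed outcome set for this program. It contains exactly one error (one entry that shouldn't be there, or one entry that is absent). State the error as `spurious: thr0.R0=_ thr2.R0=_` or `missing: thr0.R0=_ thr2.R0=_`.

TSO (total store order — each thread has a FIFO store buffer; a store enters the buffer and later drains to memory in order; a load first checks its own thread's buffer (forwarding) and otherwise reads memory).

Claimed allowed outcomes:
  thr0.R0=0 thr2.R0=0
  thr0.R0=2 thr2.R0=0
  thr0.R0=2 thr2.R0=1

missing: thr0.R0=0 thr2.R0=1

outcome vector order: (thr0.R0,thr2.R0)
TSO (4): (0,0), (0,1), (2,0), (2,1)
TSO∖claimed = {(0,1)}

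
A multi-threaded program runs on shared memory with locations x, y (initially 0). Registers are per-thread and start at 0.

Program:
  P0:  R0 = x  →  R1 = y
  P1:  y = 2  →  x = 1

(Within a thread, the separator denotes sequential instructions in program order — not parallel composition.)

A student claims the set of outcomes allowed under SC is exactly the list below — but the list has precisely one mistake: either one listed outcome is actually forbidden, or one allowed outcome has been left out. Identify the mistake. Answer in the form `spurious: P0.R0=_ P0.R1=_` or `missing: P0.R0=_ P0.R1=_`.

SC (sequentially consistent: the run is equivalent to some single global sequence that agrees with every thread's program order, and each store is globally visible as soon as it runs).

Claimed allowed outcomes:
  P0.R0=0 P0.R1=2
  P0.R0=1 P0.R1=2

missing: P0.R0=0 P0.R1=0

outcome vector order: (P0.R0,P0.R1)
SC (3): (0,0); (0,2); (1,2)
SC∖claimed = {(0,0)}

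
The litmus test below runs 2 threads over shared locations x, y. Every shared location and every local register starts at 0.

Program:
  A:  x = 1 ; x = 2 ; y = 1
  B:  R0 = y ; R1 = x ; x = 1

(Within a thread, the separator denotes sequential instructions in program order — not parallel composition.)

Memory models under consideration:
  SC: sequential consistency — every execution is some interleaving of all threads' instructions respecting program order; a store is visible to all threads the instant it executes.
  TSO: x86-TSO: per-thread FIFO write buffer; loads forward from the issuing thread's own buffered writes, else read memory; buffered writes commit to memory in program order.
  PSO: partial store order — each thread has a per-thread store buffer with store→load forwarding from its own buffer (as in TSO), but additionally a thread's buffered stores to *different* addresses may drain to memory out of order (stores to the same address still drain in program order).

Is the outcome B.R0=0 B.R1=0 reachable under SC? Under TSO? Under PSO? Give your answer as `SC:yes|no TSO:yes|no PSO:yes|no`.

SC:yes TSO:yes PSO:yes

outcome vector order: (B.R0,B.R1)
[SC] allowed = {(0,0), (0,1), (0,2), (1,2)}
[TSO] allowed = {(0,0), (0,1), (0,2), (1,2)}
[PSO] allowed = {(0,0), (0,1), (0,2), (1,0), (1,1), (1,2)}
target (0,0) ∈ {SC,TSO,PSO}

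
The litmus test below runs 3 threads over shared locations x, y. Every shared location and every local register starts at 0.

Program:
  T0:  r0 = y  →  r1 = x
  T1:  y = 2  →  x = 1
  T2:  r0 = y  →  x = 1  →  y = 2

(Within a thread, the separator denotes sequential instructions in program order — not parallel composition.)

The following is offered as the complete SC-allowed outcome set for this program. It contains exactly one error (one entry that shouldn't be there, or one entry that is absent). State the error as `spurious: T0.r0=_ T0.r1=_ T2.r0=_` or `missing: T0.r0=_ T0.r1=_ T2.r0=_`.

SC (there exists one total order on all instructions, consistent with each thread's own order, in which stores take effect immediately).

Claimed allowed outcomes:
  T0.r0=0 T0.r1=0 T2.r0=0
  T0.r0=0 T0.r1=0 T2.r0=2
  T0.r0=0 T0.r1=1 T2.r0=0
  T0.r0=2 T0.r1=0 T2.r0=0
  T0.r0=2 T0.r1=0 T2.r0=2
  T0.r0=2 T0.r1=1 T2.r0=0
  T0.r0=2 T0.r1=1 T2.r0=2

outcome vector order: (T0.r0,T0.r1,T2.r0)
SC (8): 000 002 010 012 200 202 210 212
SC∖claimed = {012}

missing: T0.r0=0 T0.r1=1 T2.r0=2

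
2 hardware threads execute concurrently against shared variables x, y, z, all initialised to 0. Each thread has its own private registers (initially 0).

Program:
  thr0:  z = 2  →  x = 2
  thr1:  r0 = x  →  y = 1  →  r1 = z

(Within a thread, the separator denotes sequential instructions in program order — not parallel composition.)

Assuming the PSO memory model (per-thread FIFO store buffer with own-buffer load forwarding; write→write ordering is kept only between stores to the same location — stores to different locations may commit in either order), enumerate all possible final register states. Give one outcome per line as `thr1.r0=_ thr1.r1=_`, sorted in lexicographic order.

thr1.r0=0 thr1.r1=0
thr1.r0=0 thr1.r1=2
thr1.r0=2 thr1.r1=0
thr1.r0=2 thr1.r1=2

outcome vector order: (thr1.r0,thr1.r1)
|PSO outcomes| = 4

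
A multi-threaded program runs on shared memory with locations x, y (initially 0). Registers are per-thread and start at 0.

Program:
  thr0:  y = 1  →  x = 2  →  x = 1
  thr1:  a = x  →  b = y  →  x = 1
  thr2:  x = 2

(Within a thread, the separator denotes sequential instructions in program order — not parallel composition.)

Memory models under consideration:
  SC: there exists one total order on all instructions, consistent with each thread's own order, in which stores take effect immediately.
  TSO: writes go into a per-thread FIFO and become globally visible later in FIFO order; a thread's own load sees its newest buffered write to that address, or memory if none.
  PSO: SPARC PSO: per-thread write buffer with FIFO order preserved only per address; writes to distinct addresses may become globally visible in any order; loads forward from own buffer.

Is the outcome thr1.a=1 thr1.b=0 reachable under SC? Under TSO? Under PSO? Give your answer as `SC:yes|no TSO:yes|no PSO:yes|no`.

outcome vector order: (thr1.a,thr1.b)
SC: 5 outcomes — {0/0 0/1 1/1 2/0 2/1}
TSO: 5 outcomes — {0/0 0/1 1/1 2/0 2/1}
PSO: 6 outcomes — {0/0 0/1 1/0 1/1 2/0 2/1}
target 1/0 ∈ {PSO}

SC:no TSO:no PSO:yes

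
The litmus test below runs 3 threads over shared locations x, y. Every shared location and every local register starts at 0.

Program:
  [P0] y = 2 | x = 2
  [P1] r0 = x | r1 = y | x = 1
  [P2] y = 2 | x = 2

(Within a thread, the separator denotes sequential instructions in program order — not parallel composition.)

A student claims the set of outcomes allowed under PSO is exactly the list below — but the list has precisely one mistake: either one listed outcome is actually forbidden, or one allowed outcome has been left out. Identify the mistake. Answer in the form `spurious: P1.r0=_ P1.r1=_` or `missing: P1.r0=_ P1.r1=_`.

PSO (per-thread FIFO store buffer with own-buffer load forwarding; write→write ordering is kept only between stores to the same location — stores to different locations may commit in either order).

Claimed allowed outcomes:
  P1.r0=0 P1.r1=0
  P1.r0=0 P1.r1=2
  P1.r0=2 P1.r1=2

outcome vector order: (P1.r0,P1.r1)
PSO: 4 outcomes — {00; 02; 20; 22}
PSO∖claimed = {20}

missing: P1.r0=2 P1.r1=0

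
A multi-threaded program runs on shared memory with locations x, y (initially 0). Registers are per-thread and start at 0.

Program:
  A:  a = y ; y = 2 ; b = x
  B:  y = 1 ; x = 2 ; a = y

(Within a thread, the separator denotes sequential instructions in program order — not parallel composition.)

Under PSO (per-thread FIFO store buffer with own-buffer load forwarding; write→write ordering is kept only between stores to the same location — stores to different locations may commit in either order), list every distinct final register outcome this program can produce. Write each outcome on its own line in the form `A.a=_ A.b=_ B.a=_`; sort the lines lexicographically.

A.a=0 A.b=0 B.a=1
A.a=0 A.b=0 B.a=2
A.a=0 A.b=2 B.a=1
A.a=0 A.b=2 B.a=2
A.a=1 A.b=0 B.a=1
A.a=1 A.b=0 B.a=2
A.a=1 A.b=2 B.a=1
A.a=1 A.b=2 B.a=2

outcome vector order: (A.a,A.b,B.a)
|PSO outcomes| = 8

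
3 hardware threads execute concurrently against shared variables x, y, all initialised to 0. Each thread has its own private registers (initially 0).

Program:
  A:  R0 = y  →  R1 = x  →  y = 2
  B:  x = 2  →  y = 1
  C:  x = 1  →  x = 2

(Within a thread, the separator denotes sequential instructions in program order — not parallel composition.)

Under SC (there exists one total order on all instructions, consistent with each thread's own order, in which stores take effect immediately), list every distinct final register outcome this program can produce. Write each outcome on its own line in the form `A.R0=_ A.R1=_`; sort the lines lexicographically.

outcome vector order: (A.R0,A.R1)
|SC outcomes| = 5

A.R0=0 A.R1=0
A.R0=0 A.R1=1
A.R0=0 A.R1=2
A.R0=1 A.R1=1
A.R0=1 A.R1=2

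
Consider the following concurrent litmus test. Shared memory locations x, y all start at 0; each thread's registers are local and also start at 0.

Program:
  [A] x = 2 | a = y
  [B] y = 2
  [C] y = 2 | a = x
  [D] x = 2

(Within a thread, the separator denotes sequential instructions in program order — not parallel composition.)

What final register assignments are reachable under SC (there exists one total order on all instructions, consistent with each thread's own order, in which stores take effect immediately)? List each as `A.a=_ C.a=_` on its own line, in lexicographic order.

outcome vector order: (A.a,C.a)
|SC outcomes| = 3

A.a=0 C.a=2
A.a=2 C.a=0
A.a=2 C.a=2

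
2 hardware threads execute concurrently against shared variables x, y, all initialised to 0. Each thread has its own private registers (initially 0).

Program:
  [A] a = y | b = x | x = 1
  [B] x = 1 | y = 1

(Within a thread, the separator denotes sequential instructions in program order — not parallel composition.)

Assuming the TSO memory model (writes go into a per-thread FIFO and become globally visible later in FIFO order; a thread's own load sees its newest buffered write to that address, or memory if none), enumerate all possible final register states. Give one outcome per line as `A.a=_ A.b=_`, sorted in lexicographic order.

A.a=0 A.b=0
A.a=0 A.b=1
A.a=1 A.b=1

outcome vector order: (A.a,A.b)
|TSO outcomes| = 3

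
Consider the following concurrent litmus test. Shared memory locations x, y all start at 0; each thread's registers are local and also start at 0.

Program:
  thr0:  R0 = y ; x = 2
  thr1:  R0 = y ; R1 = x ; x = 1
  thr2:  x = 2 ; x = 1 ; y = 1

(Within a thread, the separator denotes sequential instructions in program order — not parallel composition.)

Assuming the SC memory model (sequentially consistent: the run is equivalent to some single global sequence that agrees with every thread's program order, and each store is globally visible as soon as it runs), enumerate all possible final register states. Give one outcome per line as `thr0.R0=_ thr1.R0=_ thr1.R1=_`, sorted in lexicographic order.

outcome vector order: (thr0.R0,thr1.R0,thr1.R1)
|SC outcomes| = 10

thr0.R0=0 thr1.R0=0 thr1.R1=0
thr0.R0=0 thr1.R0=0 thr1.R1=1
thr0.R0=0 thr1.R0=0 thr1.R1=2
thr0.R0=0 thr1.R0=1 thr1.R1=1
thr0.R0=0 thr1.R0=1 thr1.R1=2
thr0.R0=1 thr1.R0=0 thr1.R1=0
thr0.R0=1 thr1.R0=0 thr1.R1=1
thr0.R0=1 thr1.R0=0 thr1.R1=2
thr0.R0=1 thr1.R0=1 thr1.R1=1
thr0.R0=1 thr1.R0=1 thr1.R1=2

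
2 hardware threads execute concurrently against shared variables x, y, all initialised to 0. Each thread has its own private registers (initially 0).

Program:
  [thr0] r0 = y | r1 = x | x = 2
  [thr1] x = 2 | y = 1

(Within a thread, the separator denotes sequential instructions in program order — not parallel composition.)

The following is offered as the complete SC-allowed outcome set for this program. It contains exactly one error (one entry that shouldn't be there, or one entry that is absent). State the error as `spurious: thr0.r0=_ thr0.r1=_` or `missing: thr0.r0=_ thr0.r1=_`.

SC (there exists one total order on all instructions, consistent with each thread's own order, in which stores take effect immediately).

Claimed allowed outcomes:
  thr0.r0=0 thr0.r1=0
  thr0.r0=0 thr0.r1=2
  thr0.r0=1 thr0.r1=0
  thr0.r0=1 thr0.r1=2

outcome vector order: (thr0.r0,thr0.r1)
[SC] allowed = {0/0; 0/2; 1/2}
claimed∖SC = {1/0}

spurious: thr0.r0=1 thr0.r1=0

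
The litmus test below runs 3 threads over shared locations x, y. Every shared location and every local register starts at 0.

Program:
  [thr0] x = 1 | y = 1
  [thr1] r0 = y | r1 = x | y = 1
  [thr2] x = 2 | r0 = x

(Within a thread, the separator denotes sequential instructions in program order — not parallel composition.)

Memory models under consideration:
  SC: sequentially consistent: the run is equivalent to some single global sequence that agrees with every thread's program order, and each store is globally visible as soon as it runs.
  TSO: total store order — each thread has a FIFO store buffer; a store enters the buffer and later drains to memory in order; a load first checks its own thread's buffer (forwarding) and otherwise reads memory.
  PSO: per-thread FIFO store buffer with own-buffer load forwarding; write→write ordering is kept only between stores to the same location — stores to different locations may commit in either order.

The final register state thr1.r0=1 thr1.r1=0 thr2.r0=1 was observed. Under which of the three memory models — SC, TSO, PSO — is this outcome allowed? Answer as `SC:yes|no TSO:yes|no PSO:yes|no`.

outcome vector order: (thr1.r0,thr1.r1,thr2.r0)
SC: 9 outcomes — {<0 0 1>; <0 0 2>; <0 1 1>; <0 1 2>; <0 2 1>; <0 2 2>; <1 1 1>; <1 1 2>; <1 2 2>}
TSO: 9 outcomes — {<0 0 1>; <0 0 2>; <0 1 1>; <0 1 2>; <0 2 1>; <0 2 2>; <1 1 1>; <1 1 2>; <1 2 2>}
PSO: 12 outcomes — {<0 0 1>; <0 0 2>; <0 1 1>; <0 1 2>; <0 2 1>; <0 2 2>; <1 0 1>; <1 0 2>; <1 1 1>; <1 1 2>; <1 2 1>; <1 2 2>}
target <1 0 1> ∈ {PSO}

SC:no TSO:no PSO:yes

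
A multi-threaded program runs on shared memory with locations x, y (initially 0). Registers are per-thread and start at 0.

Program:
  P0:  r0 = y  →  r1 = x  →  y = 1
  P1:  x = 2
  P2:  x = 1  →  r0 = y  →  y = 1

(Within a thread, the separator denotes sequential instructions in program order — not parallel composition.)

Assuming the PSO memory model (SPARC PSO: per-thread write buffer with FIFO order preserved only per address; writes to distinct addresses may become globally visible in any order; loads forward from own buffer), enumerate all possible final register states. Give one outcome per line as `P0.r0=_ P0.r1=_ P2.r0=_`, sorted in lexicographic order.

outcome vector order: (P0.r0,P0.r1,P2.r0)
|PSO outcomes| = 9

P0.r0=0 P0.r1=0 P2.r0=0
P0.r0=0 P0.r1=0 P2.r0=1
P0.r0=0 P0.r1=1 P2.r0=0
P0.r0=0 P0.r1=1 P2.r0=1
P0.r0=0 P0.r1=2 P2.r0=0
P0.r0=0 P0.r1=2 P2.r0=1
P0.r0=1 P0.r1=0 P2.r0=0
P0.r0=1 P0.r1=1 P2.r0=0
P0.r0=1 P0.r1=2 P2.r0=0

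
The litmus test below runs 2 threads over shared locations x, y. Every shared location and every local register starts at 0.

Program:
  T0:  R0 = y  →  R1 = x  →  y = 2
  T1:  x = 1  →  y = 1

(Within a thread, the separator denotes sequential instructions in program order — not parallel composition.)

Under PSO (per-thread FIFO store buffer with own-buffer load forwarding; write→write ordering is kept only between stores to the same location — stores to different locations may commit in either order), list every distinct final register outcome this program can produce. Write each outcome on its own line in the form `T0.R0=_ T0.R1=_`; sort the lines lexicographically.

outcome vector order: (T0.R0,T0.R1)
|PSO outcomes| = 4

T0.R0=0 T0.R1=0
T0.R0=0 T0.R1=1
T0.R0=1 T0.R1=0
T0.R0=1 T0.R1=1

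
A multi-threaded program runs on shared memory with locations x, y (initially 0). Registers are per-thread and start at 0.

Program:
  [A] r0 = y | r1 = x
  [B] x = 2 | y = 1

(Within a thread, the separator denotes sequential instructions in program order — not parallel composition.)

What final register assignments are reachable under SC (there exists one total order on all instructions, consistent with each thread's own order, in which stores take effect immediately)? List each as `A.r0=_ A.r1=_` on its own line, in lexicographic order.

A.r0=0 A.r1=0
A.r0=0 A.r1=2
A.r0=1 A.r1=2

outcome vector order: (A.r0,A.r1)
|SC outcomes| = 3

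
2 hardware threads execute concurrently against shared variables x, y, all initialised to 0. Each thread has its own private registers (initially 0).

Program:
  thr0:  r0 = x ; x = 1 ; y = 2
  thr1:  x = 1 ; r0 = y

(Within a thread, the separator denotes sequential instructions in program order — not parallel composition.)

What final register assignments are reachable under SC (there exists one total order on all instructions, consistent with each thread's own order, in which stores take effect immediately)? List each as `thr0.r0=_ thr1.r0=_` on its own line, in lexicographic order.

thr0.r0=0 thr1.r0=0
thr0.r0=0 thr1.r0=2
thr0.r0=1 thr1.r0=0
thr0.r0=1 thr1.r0=2

outcome vector order: (thr0.r0,thr1.r0)
|SC outcomes| = 4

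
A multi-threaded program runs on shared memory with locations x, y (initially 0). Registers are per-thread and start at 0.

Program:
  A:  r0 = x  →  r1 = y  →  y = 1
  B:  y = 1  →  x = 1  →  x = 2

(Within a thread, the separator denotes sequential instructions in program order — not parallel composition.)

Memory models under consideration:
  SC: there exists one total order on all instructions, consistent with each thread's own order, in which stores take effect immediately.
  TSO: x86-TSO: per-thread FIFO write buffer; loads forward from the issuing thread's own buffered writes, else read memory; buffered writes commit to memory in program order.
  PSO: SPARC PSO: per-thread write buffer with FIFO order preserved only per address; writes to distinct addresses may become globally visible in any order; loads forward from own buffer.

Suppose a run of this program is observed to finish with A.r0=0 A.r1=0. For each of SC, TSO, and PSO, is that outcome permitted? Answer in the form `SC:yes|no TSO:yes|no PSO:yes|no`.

outcome vector order: (A.r0,A.r1)
under SC → 00; 01; 11; 21
under TSO → 00; 01; 11; 21
under PSO → 00; 01; 10; 11; 20; 21
target 00 ∈ {SC,TSO,PSO}

SC:yes TSO:yes PSO:yes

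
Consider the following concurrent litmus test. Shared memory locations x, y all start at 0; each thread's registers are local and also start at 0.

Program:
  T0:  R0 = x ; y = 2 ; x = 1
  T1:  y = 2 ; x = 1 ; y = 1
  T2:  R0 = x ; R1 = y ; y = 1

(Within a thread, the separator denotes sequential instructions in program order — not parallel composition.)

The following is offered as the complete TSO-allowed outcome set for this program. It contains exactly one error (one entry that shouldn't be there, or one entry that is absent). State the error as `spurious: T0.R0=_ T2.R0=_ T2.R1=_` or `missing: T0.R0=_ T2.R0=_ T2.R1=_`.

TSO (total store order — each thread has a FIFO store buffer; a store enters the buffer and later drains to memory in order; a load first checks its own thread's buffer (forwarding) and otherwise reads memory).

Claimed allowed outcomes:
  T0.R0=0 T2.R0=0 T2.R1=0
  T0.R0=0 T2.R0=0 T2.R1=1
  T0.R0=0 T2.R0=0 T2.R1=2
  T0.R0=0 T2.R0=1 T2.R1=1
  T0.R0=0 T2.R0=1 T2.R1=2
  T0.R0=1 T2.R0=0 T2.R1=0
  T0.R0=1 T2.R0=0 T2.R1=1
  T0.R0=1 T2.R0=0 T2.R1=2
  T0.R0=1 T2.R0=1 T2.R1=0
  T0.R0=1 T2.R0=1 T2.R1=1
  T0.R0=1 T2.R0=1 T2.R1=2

outcome vector order: (T0.R0,T2.R0,T2.R1)
TSO (10): 000; 001; 002; 011; 012; 100; 101; 102; 111; 112
claimed∖TSO = {110}

spurious: T0.R0=1 T2.R0=1 T2.R1=0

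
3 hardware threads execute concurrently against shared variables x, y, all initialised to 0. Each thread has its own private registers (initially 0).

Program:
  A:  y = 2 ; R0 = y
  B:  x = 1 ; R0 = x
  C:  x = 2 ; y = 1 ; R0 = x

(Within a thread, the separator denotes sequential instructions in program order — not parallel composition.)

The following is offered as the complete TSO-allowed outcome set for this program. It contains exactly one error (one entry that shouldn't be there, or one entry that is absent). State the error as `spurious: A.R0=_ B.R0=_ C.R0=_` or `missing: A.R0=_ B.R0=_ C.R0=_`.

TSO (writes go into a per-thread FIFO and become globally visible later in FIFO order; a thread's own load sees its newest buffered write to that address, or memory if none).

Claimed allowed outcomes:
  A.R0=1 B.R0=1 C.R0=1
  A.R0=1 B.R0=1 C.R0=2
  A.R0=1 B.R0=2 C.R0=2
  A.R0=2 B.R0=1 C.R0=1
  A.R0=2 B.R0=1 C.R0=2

missing: A.R0=2 B.R0=2 C.R0=2

outcome vector order: (A.R0,B.R0,C.R0)
[TSO] allowed = {<1 1 1> <1 1 2> <1 2 2> <2 1 1> <2 1 2> <2 2 2>}
TSO∖claimed = {<2 2 2>}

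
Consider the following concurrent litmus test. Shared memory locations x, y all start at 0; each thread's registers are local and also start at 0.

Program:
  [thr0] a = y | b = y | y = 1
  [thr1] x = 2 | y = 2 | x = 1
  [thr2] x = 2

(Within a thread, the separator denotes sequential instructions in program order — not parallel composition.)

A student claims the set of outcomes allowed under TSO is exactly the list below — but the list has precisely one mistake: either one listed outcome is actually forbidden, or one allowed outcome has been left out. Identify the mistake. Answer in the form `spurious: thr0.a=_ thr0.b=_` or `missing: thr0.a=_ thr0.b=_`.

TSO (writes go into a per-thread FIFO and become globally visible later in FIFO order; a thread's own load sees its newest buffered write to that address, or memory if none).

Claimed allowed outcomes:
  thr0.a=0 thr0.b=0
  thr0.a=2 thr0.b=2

missing: thr0.a=0 thr0.b=2

outcome vector order: (thr0.a,thr0.b)
under TSO → (0,0), (0,2), (2,2)
TSO∖claimed = {(0,2)}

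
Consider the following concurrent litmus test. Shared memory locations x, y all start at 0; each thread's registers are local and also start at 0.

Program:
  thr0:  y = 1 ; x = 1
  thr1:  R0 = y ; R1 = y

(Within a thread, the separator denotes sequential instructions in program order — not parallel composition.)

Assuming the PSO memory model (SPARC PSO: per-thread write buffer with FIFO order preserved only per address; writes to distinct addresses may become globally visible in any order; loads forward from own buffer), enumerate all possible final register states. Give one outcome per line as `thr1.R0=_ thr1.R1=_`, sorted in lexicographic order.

thr1.R0=0 thr1.R1=0
thr1.R0=0 thr1.R1=1
thr1.R0=1 thr1.R1=1

outcome vector order: (thr1.R0,thr1.R1)
|PSO outcomes| = 3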